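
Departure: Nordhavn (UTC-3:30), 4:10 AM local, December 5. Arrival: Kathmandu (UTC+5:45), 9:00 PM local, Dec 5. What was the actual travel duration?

7 hours 35 minutes

Kathmandu is 9:15 ahead of Nordhavn.
Clock-face elapsed time (ignoring zones) is 16 hours 50 minutes.
Actual elapsed = 16 hours 50 minutes − 9:15 = 7 hours 35 minutes.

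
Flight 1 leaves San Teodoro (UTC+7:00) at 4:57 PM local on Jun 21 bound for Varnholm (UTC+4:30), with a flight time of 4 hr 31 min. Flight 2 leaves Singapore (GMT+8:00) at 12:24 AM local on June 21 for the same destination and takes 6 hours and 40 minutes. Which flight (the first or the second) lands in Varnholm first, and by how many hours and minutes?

the second, by 15 hours 24 minutes

Flight 1 in UTC: 4:57 PM − 7:00 = 9:57 AM on Jun 21.
+4 hours and 31 minutes → arrive 2:28 PM UTC on Jun 21.
Flight 2 in UTC: 12:24 AM − 8:00 = 4:24 PM on Jun 20.
+6 hours 40 minutes → arrive 11:04 PM UTC on Jun 20.
Flight 2 lands earlier by 15 hours 24 minutes.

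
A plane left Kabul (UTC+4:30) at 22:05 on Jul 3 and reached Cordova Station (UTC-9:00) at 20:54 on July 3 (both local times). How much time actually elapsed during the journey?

12 hours 19 minutes

Departure in UTC: 22:05 − 4:30 = 17:35 on Jul 3.
Arrival in UTC: 20:54 + 9:00 = 05:54 on Jul 4.
Elapsed = 05:54 − 17:35 (+1 day) = 12 hours 19 minutes.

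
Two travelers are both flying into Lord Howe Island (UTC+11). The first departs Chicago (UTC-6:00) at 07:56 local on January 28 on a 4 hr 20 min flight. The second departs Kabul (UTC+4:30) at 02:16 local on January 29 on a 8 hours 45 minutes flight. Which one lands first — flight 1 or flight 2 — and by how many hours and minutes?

the first, by 12 hours 15 minutes

Flight 1 in UTC: 07:56 + 6:00 = 13:56 on Jan 28.
+4 hours 20 minutes → arrive 18:16 UTC on Jan 28.
Flight 2 in UTC: 02:16 − 4:30 = 21:46 on Jan 28.
+8 hours and 45 minutes → arrive 06:31 UTC on Jan 29.
Flight 1 lands earlier by 12 hours 15 minutes.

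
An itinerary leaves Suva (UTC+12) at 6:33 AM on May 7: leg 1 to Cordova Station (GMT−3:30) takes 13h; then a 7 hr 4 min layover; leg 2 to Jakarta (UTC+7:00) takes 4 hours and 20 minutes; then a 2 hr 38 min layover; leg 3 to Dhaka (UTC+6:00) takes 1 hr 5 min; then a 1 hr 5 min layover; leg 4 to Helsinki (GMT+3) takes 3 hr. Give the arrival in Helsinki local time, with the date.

Convert departure to UTC: 6:33 AM − 12:00 = 6:33 PM UTC on May 6.
Add 13 hours leg 1 → 7:33 AM UTC (May 7).
Add 7 hours and 4 minutes layover in Cordova Station → 2:37 PM UTC.
Add 4 hours 20 minutes leg 2 → 6:57 PM UTC.
Add 2 hours and 38 minutes layover in Jakarta → 9:35 PM UTC.
Add 1 hour and 5 minutes leg 3 → 10:40 PM UTC.
Add 1 hour and 5 minutes layover in Dhaka → 11:45 PM UTC.
Add 3 hours leg 4 → 2:45 AM UTC (May 8).
Helsinki is UTC+3:00, so local arrival = 2:45 AM + 3:00 = 5:45 AM on May 8.

5:45 AM on May 8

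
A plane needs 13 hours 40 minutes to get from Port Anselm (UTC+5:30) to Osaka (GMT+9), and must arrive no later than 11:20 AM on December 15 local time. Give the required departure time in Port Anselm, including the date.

6:10 PM on December 14

Target arrival in UTC: 11:20 AM − 9:00 = 2:20 AM on Dec 15.
Subtract 13 hours and 40 minutes → departure 12:40 PM UTC on Dec 14.
Port Anselm is UTC+5:30: 12:40 PM + 5:30 = 6:10 PM on Dec 14.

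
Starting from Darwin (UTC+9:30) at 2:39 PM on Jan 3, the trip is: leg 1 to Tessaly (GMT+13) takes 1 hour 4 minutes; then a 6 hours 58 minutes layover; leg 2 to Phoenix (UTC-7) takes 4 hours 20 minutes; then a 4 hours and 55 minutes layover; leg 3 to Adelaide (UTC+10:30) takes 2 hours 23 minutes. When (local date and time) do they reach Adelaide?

Convert departure to UTC: 2:39 PM − 9:30 = 5:09 AM UTC on Jan 3.
Add 1 hour 4 minutes leg 1 → 6:13 AM UTC.
Add 6 hours 58 minutes layover in Tessaly → 1:11 PM UTC.
Add 4 hours 20 minutes leg 2 → 5:31 PM UTC.
Add 4 hours and 55 minutes layover in Phoenix → 10:26 PM UTC.
Add 2 hours and 23 minutes leg 3 → 12:49 AM UTC (Jan 4).
Adelaide is UTC+10:30, so local arrival = 12:49 AM + 10:30 = 11:19 AM on Jan 4.

11:19 AM on Jan 4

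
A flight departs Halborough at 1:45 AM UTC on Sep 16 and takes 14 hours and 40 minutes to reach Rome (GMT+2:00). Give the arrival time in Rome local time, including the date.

Departure is given in UTC: 1:45 AM on Sep 16.
Add 14 hours 40 minutes → 4:25 PM UTC.
Rome is UTC+2:00: 4:25 PM + 2:00 = 6:25 PM on Sep 16.

6:25 PM on Sep 16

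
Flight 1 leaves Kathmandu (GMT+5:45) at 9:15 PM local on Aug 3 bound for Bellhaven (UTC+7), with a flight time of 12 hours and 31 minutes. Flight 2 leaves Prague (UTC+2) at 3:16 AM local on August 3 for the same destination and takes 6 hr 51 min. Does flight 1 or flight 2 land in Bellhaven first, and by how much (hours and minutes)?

the second, by 19 hours 54 minutes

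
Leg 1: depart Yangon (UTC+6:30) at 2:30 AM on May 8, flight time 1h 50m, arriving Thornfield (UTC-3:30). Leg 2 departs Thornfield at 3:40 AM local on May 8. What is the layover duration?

9 hours 20 minutes

Convert departure to UTC: 2:30 AM − 6:30 = 8:00 PM UTC on May 7.
Add 1 hour 50 minutes flight time → 9:50 PM UTC.
Thornfield is UTC−3:30, so local arrival = 9:50 PM − 3:30 = 6:20 PM on May 7.
Layover = 3:40 AM − 6:20 PM (+1 day) = 9 hours 20 minutes.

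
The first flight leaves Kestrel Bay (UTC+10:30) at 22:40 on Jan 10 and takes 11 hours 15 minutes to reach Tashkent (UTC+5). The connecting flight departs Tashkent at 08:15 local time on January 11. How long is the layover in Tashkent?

3 hours 50 minutes

Convert departure to UTC: 22:40 − 10:30 = 12:10 UTC on Jan 10.
Add 11 hours 15 minutes flight time → 23:25 UTC.
Tashkent is UTC+5:00, so local arrival = 23:25 + 5:00 = 04:25 on Jan 11.
Layover = 08:15 − 04:25 = 3 hours 50 minutes.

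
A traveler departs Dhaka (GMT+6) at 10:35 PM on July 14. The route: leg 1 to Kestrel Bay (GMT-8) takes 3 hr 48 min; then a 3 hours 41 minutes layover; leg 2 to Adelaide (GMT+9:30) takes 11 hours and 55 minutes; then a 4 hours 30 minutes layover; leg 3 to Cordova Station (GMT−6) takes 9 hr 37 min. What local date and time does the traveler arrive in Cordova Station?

Convert departure to UTC: 10:35 PM − 6:00 = 4:35 PM UTC on Jul 14.
Add 3 hours 48 minutes leg 1 → 8:23 PM UTC.
Add 3 hours and 41 minutes layover in Kestrel Bay → 12:04 AM UTC (Jul 15).
Add 11 hours and 55 minutes leg 2 → 11:59 AM UTC.
Add 4 hours 30 minutes layover in Adelaide → 4:29 PM UTC.
Add 9 hours 37 minutes leg 3 → 2:06 AM UTC (Jul 16).
Cordova Station is UTC−6:00, so local arrival = 2:06 AM − 6:00 = 8:06 PM on Jul 15.

8:06 PM on Jul 15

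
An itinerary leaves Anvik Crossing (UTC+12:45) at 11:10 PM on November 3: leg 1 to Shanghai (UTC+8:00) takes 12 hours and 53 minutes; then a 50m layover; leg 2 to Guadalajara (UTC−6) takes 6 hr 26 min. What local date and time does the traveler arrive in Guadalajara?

Convert departure to UTC: 11:10 PM − 12:45 = 10:25 AM UTC on Nov 3.
Add 12 hours and 53 minutes leg 1 → 11:18 PM UTC.
Add 50 minutes layover in Shanghai → 12:08 AM UTC (Nov 4).
Add 6 hours and 26 minutes leg 2 → 6:34 AM UTC.
Guadalajara is UTC−6:00, so local arrival = 6:34 AM − 6:00 = 12:34 AM on Nov 4.

12:34 AM on Nov 4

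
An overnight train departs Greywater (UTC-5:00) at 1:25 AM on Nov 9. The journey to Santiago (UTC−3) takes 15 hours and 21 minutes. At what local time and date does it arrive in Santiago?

6:46 PM on Nov 9

Convert departure to UTC: 1:25 AM + 5:00 = 6:25 AM UTC on Nov 9.
Add 15 hours 21 minutes travel time → 9:46 PM UTC.
Santiago is UTC−3:00, so local arrival = 9:46 PM − 3:00 = 6:46 PM on Nov 9.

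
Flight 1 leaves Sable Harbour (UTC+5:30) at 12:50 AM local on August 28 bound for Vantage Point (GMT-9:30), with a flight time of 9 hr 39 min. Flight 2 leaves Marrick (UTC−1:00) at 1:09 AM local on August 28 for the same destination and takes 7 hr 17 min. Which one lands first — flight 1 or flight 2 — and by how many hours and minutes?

the first, by 4 hours 27 minutes

Flight 1 in UTC: 12:50 AM − 5:30 = 7:20 PM on Aug 27.
+9 hours 39 minutes → arrive 4:59 AM UTC on Aug 28.
Flight 2 in UTC: 1:09 AM + 1:00 = 2:09 AM on Aug 28.
+7 hours 17 minutes → arrive 9:26 AM UTC on Aug 28.
Flight 1 lands earlier by 4 hours 27 minutes.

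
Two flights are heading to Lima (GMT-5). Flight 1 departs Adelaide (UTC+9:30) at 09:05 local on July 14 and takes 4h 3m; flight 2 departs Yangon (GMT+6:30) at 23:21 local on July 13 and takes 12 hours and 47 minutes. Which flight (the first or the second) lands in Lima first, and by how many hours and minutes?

the first, by 2 hours

Flight 1 in UTC: 09:05 − 9:30 = 23:35 on Jul 13.
+4 hours 3 minutes → arrive 03:38 UTC on Jul 14.
Flight 2 in UTC: 23:21 − 6:30 = 16:51 on Jul 13.
+12 hours 47 minutes → arrive 05:38 UTC on Jul 14.
Flight 1 lands earlier by 2 hours.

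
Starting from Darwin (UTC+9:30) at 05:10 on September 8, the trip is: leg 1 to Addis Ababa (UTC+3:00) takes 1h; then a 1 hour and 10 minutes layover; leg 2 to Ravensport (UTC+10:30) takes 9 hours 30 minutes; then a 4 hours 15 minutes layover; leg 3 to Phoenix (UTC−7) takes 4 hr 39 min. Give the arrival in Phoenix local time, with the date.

Convert departure to UTC: 05:10 − 9:30 = 19:40 UTC on Sep 7.
Add 1 hour leg 1 → 20:40 UTC.
Add 1 hour 10 minutes layover in Addis Ababa → 21:50 UTC.
Add 9 hours and 30 minutes leg 2 → 07:20 UTC (Sep 8).
Add 4 hours 15 minutes layover in Ravensport → 11:35 UTC.
Add 4 hours 39 minutes leg 3 → 16:14 UTC.
Phoenix is UTC−7:00, so local arrival = 16:14 − 7:00 = 09:14 on Sep 8.

09:14 on September 8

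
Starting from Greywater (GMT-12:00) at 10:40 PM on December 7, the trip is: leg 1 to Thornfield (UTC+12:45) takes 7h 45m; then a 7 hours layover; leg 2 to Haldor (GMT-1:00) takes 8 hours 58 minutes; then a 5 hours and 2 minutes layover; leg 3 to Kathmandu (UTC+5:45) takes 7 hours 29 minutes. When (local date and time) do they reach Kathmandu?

4:39 AM on Dec 10

Convert departure to UTC: 10:40 PM + 12:00 = 10:40 AM UTC on Dec 8.
Add 7 hours 45 minutes leg 1 → 6:25 PM UTC.
Add 7 hours layover in Thornfield → 1:25 AM UTC (Dec 9).
Add 8 hours and 58 minutes leg 2 → 10:23 AM UTC.
Add 5 hours 2 minutes layover in Haldor → 3:25 PM UTC.
Add 7 hours 29 minutes leg 3 → 10:54 PM UTC.
Kathmandu is UTC+5:45, so local arrival = 10:54 PM + 5:45 = 4:39 AM on Dec 10.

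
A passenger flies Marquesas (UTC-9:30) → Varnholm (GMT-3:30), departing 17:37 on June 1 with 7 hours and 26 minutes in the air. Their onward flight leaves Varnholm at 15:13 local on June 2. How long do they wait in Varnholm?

8 hours 10 minutes

Convert departure to UTC: 17:37 + 9:30 = 03:07 UTC on Jun 2.
Add 7 hours 26 minutes flight time → 10:33 UTC.
Varnholm is UTC−3:30, so local arrival = 10:33 − 3:30 = 07:03 on Jun 2.
Layover = 15:13 − 07:03 = 8 hours 10 minutes.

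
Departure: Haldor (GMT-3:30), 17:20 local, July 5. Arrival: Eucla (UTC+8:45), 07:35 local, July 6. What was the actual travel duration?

Departure in UTC: 17:20 + 3:30 = 20:50 on Jul 5.
Arrival in UTC: 07:35 − 8:45 = 22:50 on Jul 5.
Elapsed = 22:50 − 20:50 = 2 hours.

2 hours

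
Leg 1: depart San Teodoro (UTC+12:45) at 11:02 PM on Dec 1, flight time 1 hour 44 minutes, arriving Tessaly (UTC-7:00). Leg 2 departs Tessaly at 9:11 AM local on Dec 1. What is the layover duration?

4 hours 10 minutes

Convert departure to UTC: 11:02 PM − 12:45 = 10:17 AM UTC on Dec 1.
Add 1 hour and 44 minutes flight time → 12:01 PM UTC.
Tessaly is UTC−7:00, so local arrival = 12:01 PM − 7:00 = 5:01 AM on Dec 1.
Layover = 9:11 AM − 5:01 AM = 4 hours 10 minutes.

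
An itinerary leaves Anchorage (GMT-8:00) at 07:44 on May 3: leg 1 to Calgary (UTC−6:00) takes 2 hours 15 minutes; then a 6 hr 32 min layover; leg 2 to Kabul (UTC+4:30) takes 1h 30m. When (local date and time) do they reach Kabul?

Convert departure to UTC: 07:44 + 8:00 = 15:44 UTC on May 3.
Add 2 hours 15 minutes leg 1 → 17:59 UTC.
Add 6 hours and 32 minutes layover in Calgary → 00:31 UTC (May 4).
Add 1 hour 30 minutes leg 2 → 02:01 UTC.
Kabul is UTC+4:30, so local arrival = 02:01 + 4:30 = 06:31 on May 4.

06:31 on May 4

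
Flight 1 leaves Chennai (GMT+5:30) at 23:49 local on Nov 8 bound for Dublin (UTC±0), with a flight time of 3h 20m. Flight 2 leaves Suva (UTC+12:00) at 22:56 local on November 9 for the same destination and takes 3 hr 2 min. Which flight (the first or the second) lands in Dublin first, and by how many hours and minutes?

Flight 1 in UTC: 23:49 − 5:30 = 18:19 on Nov 8.
+3 hours and 20 minutes → arrive 21:39 UTC on Nov 8.
Flight 2 in UTC: 22:56 − 12:00 = 10:56 on Nov 9.
+3 hours and 2 minutes → arrive 13:58 UTC on Nov 9.
Flight 1 lands earlier by 16 hours 19 minutes.

the first, by 16 hours 19 minutes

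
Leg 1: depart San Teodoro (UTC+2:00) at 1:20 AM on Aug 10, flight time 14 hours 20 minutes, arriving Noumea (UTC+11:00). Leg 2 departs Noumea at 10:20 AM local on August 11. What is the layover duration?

9 hours 40 minutes

Convert departure to UTC: 1:20 AM − 2:00 = 11:20 PM UTC on Aug 9.
Add 14 hours 20 minutes flight time → 1:40 PM UTC (Aug 10).
Noumea is UTC+11:00, so local arrival = 1:40 PM + 11:00 = 12:40 AM on Aug 11.
Layover = 10:20 AM − 12:40 AM = 9 hours 40 minutes.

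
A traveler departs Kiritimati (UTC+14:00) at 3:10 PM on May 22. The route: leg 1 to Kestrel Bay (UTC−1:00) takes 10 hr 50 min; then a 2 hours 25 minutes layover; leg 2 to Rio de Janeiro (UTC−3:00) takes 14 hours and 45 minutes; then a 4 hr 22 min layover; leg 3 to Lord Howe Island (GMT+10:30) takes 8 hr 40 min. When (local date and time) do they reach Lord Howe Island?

4:42 AM on May 24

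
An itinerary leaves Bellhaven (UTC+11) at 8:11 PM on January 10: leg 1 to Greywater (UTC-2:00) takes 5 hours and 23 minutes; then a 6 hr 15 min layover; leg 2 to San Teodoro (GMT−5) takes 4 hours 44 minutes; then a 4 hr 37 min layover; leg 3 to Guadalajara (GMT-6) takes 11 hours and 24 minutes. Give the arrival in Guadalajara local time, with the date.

11:34 AM on January 11

Convert departure to UTC: 8:11 PM − 11:00 = 9:11 AM UTC on Jan 10.
Add 5 hours 23 minutes leg 1 → 2:34 PM UTC.
Add 6 hours 15 minutes layover in Greywater → 8:49 PM UTC.
Add 4 hours 44 minutes leg 2 → 1:33 AM UTC (Jan 11).
Add 4 hours 37 minutes layover in San Teodoro → 6:10 AM UTC.
Add 11 hours and 24 minutes leg 3 → 5:34 PM UTC.
Guadalajara is UTC−6:00, so local arrival = 5:34 PM − 6:00 = 11:34 AM on Jan 11.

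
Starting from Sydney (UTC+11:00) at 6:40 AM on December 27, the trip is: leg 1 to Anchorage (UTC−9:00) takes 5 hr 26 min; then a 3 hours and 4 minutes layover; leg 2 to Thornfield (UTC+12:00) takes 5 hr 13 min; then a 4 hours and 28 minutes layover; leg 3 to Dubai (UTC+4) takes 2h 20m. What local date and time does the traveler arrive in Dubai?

8:11 PM on Dec 27

Convert departure to UTC: 6:40 AM − 11:00 = 7:40 PM UTC on Dec 26.
Add 5 hours and 26 minutes leg 1 → 1:06 AM UTC (Dec 27).
Add 3 hours and 4 minutes layover in Anchorage → 4:10 AM UTC.
Add 5 hours 13 minutes leg 2 → 9:23 AM UTC.
Add 4 hours 28 minutes layover in Thornfield → 1:51 PM UTC.
Add 2 hours 20 minutes leg 3 → 4:11 PM UTC.
Dubai is UTC+4:00, so local arrival = 4:11 PM + 4:00 = 8:11 PM on Dec 27.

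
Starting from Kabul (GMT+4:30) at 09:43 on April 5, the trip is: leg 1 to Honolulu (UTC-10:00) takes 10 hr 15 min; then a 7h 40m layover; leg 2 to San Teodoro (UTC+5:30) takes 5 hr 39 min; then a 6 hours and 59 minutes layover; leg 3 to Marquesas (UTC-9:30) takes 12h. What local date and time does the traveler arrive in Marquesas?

14:16 on Apr 6

Convert departure to UTC: 09:43 − 4:30 = 05:13 UTC on Apr 5.
Add 10 hours 15 minutes leg 1 → 15:28 UTC.
Add 7 hours 40 minutes layover in Honolulu → 23:08 UTC.
Add 5 hours 39 minutes leg 2 → 04:47 UTC (Apr 6).
Add 6 hours and 59 minutes layover in San Teodoro → 11:46 UTC.
Add 12 hours leg 3 → 23:46 UTC.
Marquesas is UTC−9:30, so local arrival = 23:46 − 9:30 = 14:16 on Apr 6.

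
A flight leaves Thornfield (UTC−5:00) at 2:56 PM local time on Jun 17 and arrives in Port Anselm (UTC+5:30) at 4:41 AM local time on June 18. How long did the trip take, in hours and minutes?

Departure in UTC: 2:56 PM + 5:00 = 7:56 PM on Jun 17.
Arrival in UTC: 4:41 AM − 5:30 = 11:11 PM on Jun 17.
Elapsed = 11:11 PM − 7:56 PM = 3 hours 15 minutes.

3 hours 15 minutes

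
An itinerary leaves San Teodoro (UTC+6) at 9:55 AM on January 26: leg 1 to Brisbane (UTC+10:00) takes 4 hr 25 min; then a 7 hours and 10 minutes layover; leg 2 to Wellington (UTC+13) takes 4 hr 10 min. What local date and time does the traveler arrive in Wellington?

8:40 AM on January 27

Convert departure to UTC: 9:55 AM − 6:00 = 3:55 AM UTC on Jan 26.
Add 4 hours and 25 minutes leg 1 → 8:20 AM UTC.
Add 7 hours 10 minutes layover in Brisbane → 3:30 PM UTC.
Add 4 hours and 10 minutes leg 2 → 7:40 PM UTC.
Wellington is UTC+13:00, so local arrival = 7:40 PM + 13:00 = 8:40 AM on Jan 27.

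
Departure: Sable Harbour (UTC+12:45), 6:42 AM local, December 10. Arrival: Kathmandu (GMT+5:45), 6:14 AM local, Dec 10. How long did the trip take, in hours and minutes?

Departure in UTC: 6:42 AM − 12:45 = 5:57 PM on Dec 9.
Arrival in UTC: 6:14 AM − 5:45 = 12:29 AM on Dec 10.
Elapsed = 12:29 AM − 5:57 PM (+1 day) = 6 hours 32 minutes.

6 hours 32 minutes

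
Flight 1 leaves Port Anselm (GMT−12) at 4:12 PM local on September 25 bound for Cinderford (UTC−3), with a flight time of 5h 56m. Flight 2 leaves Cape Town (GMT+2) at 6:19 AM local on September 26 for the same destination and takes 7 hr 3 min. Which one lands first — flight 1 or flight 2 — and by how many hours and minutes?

the first, by 1 hour 14 minutes

Flight 1 in UTC: 4:12 PM + 12:00 = 4:12 AM on Sep 26.
+5 hours and 56 minutes → arrive 10:08 AM UTC on Sep 26.
Flight 2 in UTC: 6:19 AM − 2:00 = 4:19 AM on Sep 26.
+7 hours and 3 minutes → arrive 11:22 AM UTC on Sep 26.
Flight 1 lands earlier by 1 hour 14 minutes.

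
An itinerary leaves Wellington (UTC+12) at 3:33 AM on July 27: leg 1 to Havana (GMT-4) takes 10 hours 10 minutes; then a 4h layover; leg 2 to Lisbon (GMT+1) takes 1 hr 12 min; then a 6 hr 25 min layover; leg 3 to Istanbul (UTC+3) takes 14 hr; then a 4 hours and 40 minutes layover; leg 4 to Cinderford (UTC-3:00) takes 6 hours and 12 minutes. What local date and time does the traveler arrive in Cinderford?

11:12 AM on July 28

Convert departure to UTC: 3:33 AM − 12:00 = 3:33 PM UTC on Jul 26.
Add 10 hours and 10 minutes leg 1 → 1:43 AM UTC (Jul 27).
Add 4 hours layover in Havana → 5:43 AM UTC.
Add 1 hour and 12 minutes leg 2 → 6:55 AM UTC.
Add 6 hours 25 minutes layover in Lisbon → 1:20 PM UTC.
Add 14 hours leg 3 → 3:20 AM UTC (Jul 28).
Add 4 hours and 40 minutes layover in Istanbul → 8:00 AM UTC.
Add 6 hours 12 minutes leg 4 → 2:12 PM UTC.
Cinderford is UTC−3:00, so local arrival = 2:12 PM − 3:00 = 11:12 AM on Jul 28.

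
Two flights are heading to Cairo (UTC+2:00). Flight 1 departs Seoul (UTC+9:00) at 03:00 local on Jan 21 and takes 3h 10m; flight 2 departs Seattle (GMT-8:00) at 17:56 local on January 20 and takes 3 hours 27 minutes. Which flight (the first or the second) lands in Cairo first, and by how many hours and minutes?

the first, by 8 hours 13 minutes

Flight 1 in UTC: 03:00 − 9:00 = 18:00 on Jan 20.
+3 hours 10 minutes → arrive 21:10 UTC on Jan 20.
Flight 2 in UTC: 17:56 + 8:00 = 01:56 on Jan 21.
+3 hours 27 minutes → arrive 05:23 UTC on Jan 21.
Flight 1 lands earlier by 8 hours 13 minutes.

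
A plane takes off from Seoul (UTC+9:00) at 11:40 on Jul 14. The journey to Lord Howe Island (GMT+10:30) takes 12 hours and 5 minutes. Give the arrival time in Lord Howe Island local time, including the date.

01:15 on July 15

Convert departure to UTC: 11:40 − 9:00 = 02:40 UTC on Jul 14.
Add 12 hours 5 minutes travel time → 14:45 UTC.
Lord Howe Island is UTC+10:30, so local arrival = 14:45 + 10:30 = 01:15 on Jul 15.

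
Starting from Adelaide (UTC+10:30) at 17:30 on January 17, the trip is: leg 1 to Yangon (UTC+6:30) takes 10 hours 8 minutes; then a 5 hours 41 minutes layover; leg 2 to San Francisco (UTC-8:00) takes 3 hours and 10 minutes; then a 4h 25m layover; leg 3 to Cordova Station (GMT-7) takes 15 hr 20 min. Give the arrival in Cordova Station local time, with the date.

14:44 on Jan 18

Convert departure to UTC: 17:30 − 10:30 = 07:00 UTC on Jan 17.
Add 10 hours and 8 minutes leg 1 → 17:08 UTC.
Add 5 hours 41 minutes layover in Yangon → 22:49 UTC.
Add 3 hours 10 minutes leg 2 → 01:59 UTC (Jan 18).
Add 4 hours and 25 minutes layover in San Francisco → 06:24 UTC.
Add 15 hours 20 minutes leg 3 → 21:44 UTC.
Cordova Station is UTC−7:00, so local arrival = 21:44 − 7:00 = 14:44 on Jan 18.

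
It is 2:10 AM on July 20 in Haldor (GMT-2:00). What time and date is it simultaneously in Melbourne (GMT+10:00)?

2:10 PM on July 20

In UTC: 2:10 AM + 2:00 = 4:10 AM on Jul 20.
Melbourne is UTC+10:00: 4:10 AM + 10:00 = 2:10 PM on Jul 20.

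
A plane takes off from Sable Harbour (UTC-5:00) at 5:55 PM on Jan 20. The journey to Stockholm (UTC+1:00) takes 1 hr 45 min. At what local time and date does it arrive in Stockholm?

1:40 AM on Jan 21

Stockholm is 6:00 ahead of Sable Harbour.
After 1 hour 45 minutes it is 7:40 PM in Sable Harbour.
Shift by the zone difference: 7:40 PM + 6:00 = 1:40 AM on Jan 21 in Stockholm.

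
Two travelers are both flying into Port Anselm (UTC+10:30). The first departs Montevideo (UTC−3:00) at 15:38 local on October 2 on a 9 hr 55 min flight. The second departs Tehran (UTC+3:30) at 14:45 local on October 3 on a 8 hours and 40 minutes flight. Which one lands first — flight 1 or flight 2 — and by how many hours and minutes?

Flight 1 in UTC: 15:38 + 3:00 = 18:38 on Oct 2.
+9 hours 55 minutes → arrive 04:33 UTC on Oct 3.
Flight 2 in UTC: 14:45 − 3:30 = 11:15 on Oct 3.
+8 hours and 40 minutes → arrive 19:55 UTC on Oct 3.
Flight 1 lands earlier by 15 hours 22 minutes.

the first, by 15 hours 22 minutes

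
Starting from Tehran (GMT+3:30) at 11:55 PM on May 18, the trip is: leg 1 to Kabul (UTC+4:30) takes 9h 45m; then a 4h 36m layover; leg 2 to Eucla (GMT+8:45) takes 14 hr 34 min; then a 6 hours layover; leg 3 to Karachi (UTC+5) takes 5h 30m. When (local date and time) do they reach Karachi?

Convert departure to UTC: 11:55 PM − 3:30 = 8:25 PM UTC on May 18.
Add 9 hours and 45 minutes leg 1 → 6:10 AM UTC (May 19).
Add 4 hours and 36 minutes layover in Kabul → 10:46 AM UTC.
Add 14 hours and 34 minutes leg 2 → 1:20 AM UTC (May 20).
Add 6 hours layover in Eucla → 7:20 AM UTC.
Add 5 hours and 30 minutes leg 3 → 12:50 PM UTC.
Karachi is UTC+5:00, so local arrival = 12:50 PM + 5:00 = 5:50 PM on May 20.

5:50 PM on May 20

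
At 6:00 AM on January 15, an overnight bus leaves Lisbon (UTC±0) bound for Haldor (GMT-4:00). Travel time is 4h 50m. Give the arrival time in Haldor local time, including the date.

6:50 AM on January 15

Lisbon is at UTC+0, so departure is already 6:00 AM UTC on Jan 15.
Add 4 hours 50 minutes travel time → 10:50 AM UTC.
Haldor is UTC−4:00, so local arrival = 10:50 AM − 4:00 = 6:50 AM on Jan 15.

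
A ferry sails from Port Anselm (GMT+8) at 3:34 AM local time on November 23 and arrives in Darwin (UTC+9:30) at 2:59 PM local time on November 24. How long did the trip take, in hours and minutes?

33 hours 55 minutes

Departure in UTC: 3:34 AM − 8:00 = 7:34 PM on Nov 22.
Arrival in UTC: 2:59 PM − 9:30 = 5:29 AM on Nov 24.
Elapsed = 5:29 AM − 7:34 PM (+2 days) = 33 hours 55 minutes.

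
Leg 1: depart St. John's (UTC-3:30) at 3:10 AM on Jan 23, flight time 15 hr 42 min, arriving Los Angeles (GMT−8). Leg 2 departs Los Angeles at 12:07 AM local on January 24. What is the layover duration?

9 hours 45 minutes

Convert departure to UTC: 3:10 AM + 3:30 = 6:40 AM UTC on Jan 23.
Add 15 hours and 42 minutes flight time → 10:22 PM UTC.
Los Angeles is UTC−8:00, so local arrival = 10:22 PM − 8:00 = 2:22 PM on Jan 23.
Layover = 12:07 AM − 2:22 PM (+1 day) = 9 hours 45 minutes.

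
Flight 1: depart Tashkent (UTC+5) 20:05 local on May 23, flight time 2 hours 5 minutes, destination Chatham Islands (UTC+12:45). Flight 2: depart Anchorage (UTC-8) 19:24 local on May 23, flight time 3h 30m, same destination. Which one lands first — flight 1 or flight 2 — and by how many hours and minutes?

the first, by 13 hours 44 minutes

Flight 1 in UTC: 20:05 − 5:00 = 15:05 on May 23.
+2 hours and 5 minutes → arrive 17:10 UTC on May 23.
Flight 2 in UTC: 19:24 + 8:00 = 03:24 on May 24.
+3 hours 30 minutes → arrive 06:54 UTC on May 24.
Flight 1 lands earlier by 13 hours 44 minutes.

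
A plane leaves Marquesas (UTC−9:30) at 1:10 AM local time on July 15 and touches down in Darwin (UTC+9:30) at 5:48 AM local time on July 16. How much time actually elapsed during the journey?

Departure in UTC: 1:10 AM + 9:30 = 10:40 AM on Jul 15.
Arrival in UTC: 5:48 AM − 9:30 = 8:18 PM on Jul 15.
Elapsed = 8:18 PM − 10:40 AM = 9 hours 38 minutes.

9 hours 38 minutes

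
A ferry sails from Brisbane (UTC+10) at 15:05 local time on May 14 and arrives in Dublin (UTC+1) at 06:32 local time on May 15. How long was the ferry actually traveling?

Departure in UTC: 15:05 − 10:00 = 05:05 on May 14.
Arrival in UTC: 06:32 − 1:00 = 05:32 on May 15.
Elapsed = 05:32 − 05:05 (+1 day) = 24 hours 27 minutes.

24 hours 27 minutes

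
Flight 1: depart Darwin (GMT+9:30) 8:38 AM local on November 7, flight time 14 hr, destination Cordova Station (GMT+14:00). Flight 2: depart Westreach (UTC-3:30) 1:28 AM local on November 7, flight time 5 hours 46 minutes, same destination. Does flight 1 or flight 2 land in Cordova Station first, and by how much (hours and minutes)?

Flight 1 in UTC: 8:38 AM − 9:30 = 11:08 PM on Nov 6.
+14 hours → arrive 1:08 PM UTC on Nov 7.
Flight 2 in UTC: 1:28 AM + 3:30 = 4:58 AM on Nov 7.
+5 hours 46 minutes → arrive 10:44 AM UTC on Nov 7.
Flight 2 lands earlier by 2 hours 24 minutes.

the second, by 2 hours 24 minutes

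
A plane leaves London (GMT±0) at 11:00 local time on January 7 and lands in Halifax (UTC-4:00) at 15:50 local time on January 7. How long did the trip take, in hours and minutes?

Halifax is 4:00 behind London.
Clock-face elapsed time (ignoring zones) is 4 hours 50 minutes.
Actual elapsed = 4 hours 50 minutes + 4:00 = 8 hours 50 minutes.

8 hours 50 minutes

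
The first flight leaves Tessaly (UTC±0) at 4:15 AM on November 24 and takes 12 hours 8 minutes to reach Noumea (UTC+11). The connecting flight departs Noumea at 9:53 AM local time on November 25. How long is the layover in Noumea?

Tessaly is at UTC+0, so departure is already 4:15 AM UTC on Nov 24.
Add 12 hours 8 minutes flight time → 4:23 PM UTC.
Noumea is UTC+11:00, so local arrival = 4:23 PM + 11:00 = 3:23 AM on Nov 25.
Layover = 9:53 AM − 3:23 AM = 6 hours 30 minutes.

6 hours 30 minutes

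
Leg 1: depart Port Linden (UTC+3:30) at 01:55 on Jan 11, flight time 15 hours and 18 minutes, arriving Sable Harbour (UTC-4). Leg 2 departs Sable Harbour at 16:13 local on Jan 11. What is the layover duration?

Convert departure to UTC: 01:55 − 3:30 = 22:25 UTC on Jan 10.
Add 15 hours and 18 minutes flight time → 13:43 UTC (Jan 11).
Sable Harbour is UTC−4:00, so local arrival = 13:43 − 4:00 = 09:43 on Jan 11.
Layover = 16:13 − 09:43 = 6 hours 30 minutes.

6 hours 30 minutes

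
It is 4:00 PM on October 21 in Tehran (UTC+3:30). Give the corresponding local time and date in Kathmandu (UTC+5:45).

In UTC: 4:00 PM − 3:30 = 12:30 PM on Oct 21.
Kathmandu is UTC+5:45: 12:30 PM + 5:45 = 6:15 PM on Oct 21.

6:15 PM on October 21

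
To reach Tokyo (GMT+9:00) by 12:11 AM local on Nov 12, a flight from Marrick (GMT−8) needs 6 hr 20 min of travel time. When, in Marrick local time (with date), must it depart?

12:51 AM on November 11

Target arrival in UTC: 12:11 AM − 9:00 = 3:11 PM on Nov 11.
Subtract 6 hours and 20 minutes → departure 8:51 AM UTC on Nov 11.
Marrick is UTC−8:00: 8:51 AM − 8:00 = 12:51 AM on Nov 11.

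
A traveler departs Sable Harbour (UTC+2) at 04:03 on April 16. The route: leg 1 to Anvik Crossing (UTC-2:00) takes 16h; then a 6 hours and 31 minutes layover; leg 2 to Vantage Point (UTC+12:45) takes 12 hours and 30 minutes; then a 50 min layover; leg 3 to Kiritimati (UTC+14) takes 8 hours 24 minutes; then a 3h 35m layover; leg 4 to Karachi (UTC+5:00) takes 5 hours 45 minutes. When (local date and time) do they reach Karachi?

12:38 on April 18

Convert departure to UTC: 04:03 − 2:00 = 02:03 UTC on Apr 16.
Add 16 hours leg 1 → 18:03 UTC.
Add 6 hours and 31 minutes layover in Anvik Crossing → 00:34 UTC (Apr 17).
Add 12 hours 30 minutes leg 2 → 13:04 UTC.
Add 50 minutes layover in Vantage Point → 13:54 UTC.
Add 8 hours 24 minutes leg 3 → 22:18 UTC.
Add 3 hours 35 minutes layover in Kiritimati → 01:53 UTC (Apr 18).
Add 5 hours 45 minutes leg 4 → 07:38 UTC.
Karachi is UTC+5:00, so local arrival = 07:38 + 5:00 = 12:38 on Apr 18.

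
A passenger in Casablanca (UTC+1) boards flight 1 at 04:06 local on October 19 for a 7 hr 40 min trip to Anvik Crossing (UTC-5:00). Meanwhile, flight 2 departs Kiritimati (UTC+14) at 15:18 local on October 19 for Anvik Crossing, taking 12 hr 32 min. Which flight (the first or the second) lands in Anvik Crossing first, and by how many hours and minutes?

the first, by 3 hours 4 minutes

Flight 1 in UTC: 04:06 − 1:00 = 03:06 on Oct 19.
+7 hours 40 minutes → arrive 10:46 UTC on Oct 19.
Flight 2 in UTC: 15:18 − 14:00 = 01:18 on Oct 19.
+12 hours and 32 minutes → arrive 13:50 UTC on Oct 19.
Flight 1 lands earlier by 3 hours 4 minutes.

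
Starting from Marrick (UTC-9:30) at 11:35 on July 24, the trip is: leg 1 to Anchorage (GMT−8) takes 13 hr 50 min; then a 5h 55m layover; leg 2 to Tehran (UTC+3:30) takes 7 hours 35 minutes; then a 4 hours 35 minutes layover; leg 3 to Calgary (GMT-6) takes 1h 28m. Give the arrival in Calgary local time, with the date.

Convert departure to UTC: 11:35 + 9:30 = 21:05 UTC on Jul 24.
Add 13 hours and 50 minutes leg 1 → 10:55 UTC (Jul 25).
Add 5 hours and 55 minutes layover in Anchorage → 16:50 UTC.
Add 7 hours 35 minutes leg 2 → 00:25 UTC (Jul 26).
Add 4 hours 35 minutes layover in Tehran → 05:00 UTC.
Add 1 hour and 28 minutes leg 3 → 06:28 UTC.
Calgary is UTC−6:00, so local arrival = 06:28 − 6:00 = 00:28 on Jul 26.

00:28 on Jul 26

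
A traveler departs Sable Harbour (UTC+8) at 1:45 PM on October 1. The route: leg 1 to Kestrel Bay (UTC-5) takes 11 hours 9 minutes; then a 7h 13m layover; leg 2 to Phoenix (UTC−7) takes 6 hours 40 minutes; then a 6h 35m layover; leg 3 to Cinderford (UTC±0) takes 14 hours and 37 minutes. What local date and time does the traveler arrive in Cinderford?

3:59 AM on Oct 3

Convert departure to UTC: 1:45 PM − 8:00 = 5:45 AM UTC on Oct 1.
Add 11 hours 9 minutes leg 1 → 4:54 PM UTC.
Add 7 hours and 13 minutes layover in Kestrel Bay → 12:07 AM UTC (Oct 2).
Add 6 hours 40 minutes leg 2 → 6:47 AM UTC.
Add 6 hours and 35 minutes layover in Phoenix → 1:22 PM UTC.
Add 14 hours and 37 minutes leg 3 → 3:59 AM UTC (Oct 3).
Cinderford is UTC+0, so local arrival is the same: 3:59 AM on Oct 3.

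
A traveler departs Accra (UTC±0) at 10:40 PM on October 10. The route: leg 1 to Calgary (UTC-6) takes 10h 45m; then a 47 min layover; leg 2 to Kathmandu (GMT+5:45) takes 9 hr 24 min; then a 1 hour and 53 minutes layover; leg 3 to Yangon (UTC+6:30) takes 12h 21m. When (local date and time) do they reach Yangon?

Accra is at UTC+0, so departure is already 10:40 PM UTC on Oct 10.
Add 10 hours and 45 minutes leg 1 → 9:25 AM UTC (Oct 11).
Add 47 minutes layover in Calgary → 10:12 AM UTC.
Add 9 hours and 24 minutes leg 2 → 7:36 PM UTC.
Add 1 hour 53 minutes layover in Kathmandu → 9:29 PM UTC.
Add 12 hours 21 minutes leg 3 → 9:50 AM UTC (Oct 12).
Yangon is UTC+6:30, so local arrival = 9:50 AM + 6:30 = 4:20 PM on Oct 12.

4:20 PM on Oct 12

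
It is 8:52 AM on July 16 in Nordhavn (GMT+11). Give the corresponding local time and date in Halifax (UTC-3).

Halifax is 14:00 behind Nordhavn.
Shift by the zone difference: 8:52 AM − 14:00 = 6:52 PM on Jul 15 in Halifax.

6:52 PM on July 15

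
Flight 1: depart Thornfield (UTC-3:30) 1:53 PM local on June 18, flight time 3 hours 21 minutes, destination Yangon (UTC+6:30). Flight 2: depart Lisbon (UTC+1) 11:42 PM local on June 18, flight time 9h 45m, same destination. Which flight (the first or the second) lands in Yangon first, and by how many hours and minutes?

the first, by 11 hours 43 minutes

Flight 1 in UTC: 1:53 PM + 3:30 = 5:23 PM on Jun 18.
+3 hours and 21 minutes → arrive 8:44 PM UTC on Jun 18.
Flight 2 in UTC: 11:42 PM − 1:00 = 10:42 PM on Jun 18.
+9 hours and 45 minutes → arrive 8:27 AM UTC on Jun 19.
Flight 1 lands earlier by 11 hours 43 minutes.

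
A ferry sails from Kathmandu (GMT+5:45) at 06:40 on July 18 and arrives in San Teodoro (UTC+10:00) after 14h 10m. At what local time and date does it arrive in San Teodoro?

01:05 on July 19

San Teodoro is 4:15 ahead of Kathmandu.
After 14 hours 10 minutes it is 20:50 in Kathmandu.
Shift by the zone difference: 20:50 + 4:15 = 01:05 on Jul 19 in San Teodoro.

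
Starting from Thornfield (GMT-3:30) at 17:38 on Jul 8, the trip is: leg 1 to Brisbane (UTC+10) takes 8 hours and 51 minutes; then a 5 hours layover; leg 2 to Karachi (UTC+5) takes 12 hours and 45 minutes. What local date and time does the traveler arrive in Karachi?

04:44 on July 10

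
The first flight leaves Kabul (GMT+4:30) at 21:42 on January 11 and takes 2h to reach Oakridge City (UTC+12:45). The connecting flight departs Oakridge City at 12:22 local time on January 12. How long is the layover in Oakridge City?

4 hours 25 minutes

Convert departure to UTC: 21:42 − 4:30 = 17:12 UTC on Jan 11.
Add 2 hours flight time → 19:12 UTC.
Oakridge City is UTC+12:45, so local arrival = 19:12 + 12:45 = 07:57 on Jan 12.
Layover = 12:22 − 07:57 = 4 hours 25 minutes.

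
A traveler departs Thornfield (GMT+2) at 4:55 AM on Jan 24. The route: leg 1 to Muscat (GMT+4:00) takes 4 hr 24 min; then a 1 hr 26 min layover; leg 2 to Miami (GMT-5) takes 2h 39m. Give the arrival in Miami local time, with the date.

Convert departure to UTC: 4:55 AM − 2:00 = 2:55 AM UTC on Jan 24.
Add 4 hours and 24 minutes leg 1 → 7:19 AM UTC.
Add 1 hour and 26 minutes layover in Muscat → 8:45 AM UTC.
Add 2 hours 39 minutes leg 2 → 11:24 AM UTC.
Miami is UTC−5:00, so local arrival = 11:24 AM − 5:00 = 6:24 AM on Jan 24.

6:24 AM on January 24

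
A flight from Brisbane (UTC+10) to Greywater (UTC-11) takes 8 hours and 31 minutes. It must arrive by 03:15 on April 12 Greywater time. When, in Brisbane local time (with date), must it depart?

15:44 on Apr 12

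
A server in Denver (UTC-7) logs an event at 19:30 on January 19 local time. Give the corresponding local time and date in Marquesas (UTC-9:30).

17:00 on Jan 19

Marquesas is 2:30 behind Denver.
Shift by the zone difference: 19:30 − 2:30 = 17:00 on Jan 19 in Marquesas.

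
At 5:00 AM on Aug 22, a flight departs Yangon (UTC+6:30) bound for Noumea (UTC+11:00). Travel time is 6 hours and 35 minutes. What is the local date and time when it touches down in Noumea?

Convert departure to UTC: 5:00 AM − 6:30 = 10:30 PM UTC on Aug 21.
Add 6 hours and 35 minutes travel time → 5:05 AM UTC (Aug 22).
Noumea is UTC+11:00, so local arrival = 5:05 AM + 11:00 = 4:05 PM on Aug 22.

4:05 PM on August 22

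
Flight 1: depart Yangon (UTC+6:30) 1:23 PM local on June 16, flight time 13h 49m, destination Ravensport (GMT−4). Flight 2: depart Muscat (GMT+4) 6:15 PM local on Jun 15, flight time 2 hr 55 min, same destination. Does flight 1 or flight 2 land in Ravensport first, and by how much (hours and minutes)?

Flight 1 in UTC: 1:23 PM − 6:30 = 6:53 AM on Jun 16.
+13 hours 49 minutes → arrive 8:42 PM UTC on Jun 16.
Flight 2 in UTC: 6:15 PM − 4:00 = 2:15 PM on Jun 15.
+2 hours 55 minutes → arrive 5:10 PM UTC on Jun 15.
Flight 2 lands earlier by 27 hours 32 minutes.

the second, by 27 hours 32 minutes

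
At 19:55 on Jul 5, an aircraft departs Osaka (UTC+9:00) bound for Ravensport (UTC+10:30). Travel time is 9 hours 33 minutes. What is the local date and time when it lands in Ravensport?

06:58 on July 6

Ravensport is 1:30 ahead of Osaka.
After 9 hours 33 minutes it is 05:28 (Jul 6) in Osaka.
Shift by the zone difference: 05:28 + 1:30 = 06:58 on Jul 6 in Ravensport.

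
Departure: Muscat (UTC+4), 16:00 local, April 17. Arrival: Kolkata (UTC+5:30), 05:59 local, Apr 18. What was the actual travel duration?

Kolkata is 1:30 ahead of Muscat.
Clock-face elapsed time (ignoring zones) is 13 hours 59 minutes.
Actual elapsed = 13 hours 59 minutes − 1:30 = 12 hours 29 minutes.

12 hours 29 minutes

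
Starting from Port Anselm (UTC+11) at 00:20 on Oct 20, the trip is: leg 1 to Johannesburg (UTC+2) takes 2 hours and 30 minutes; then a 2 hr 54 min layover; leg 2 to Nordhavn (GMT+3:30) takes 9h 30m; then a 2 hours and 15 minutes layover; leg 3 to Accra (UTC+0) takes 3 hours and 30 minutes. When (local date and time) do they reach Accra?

09:59 on October 20

Convert departure to UTC: 00:20 − 11:00 = 13:20 UTC on Oct 19.
Add 2 hours 30 minutes leg 1 → 15:50 UTC.
Add 2 hours 54 minutes layover in Johannesburg → 18:44 UTC.
Add 9 hours and 30 minutes leg 2 → 04:14 UTC (Oct 20).
Add 2 hours and 15 minutes layover in Nordhavn → 06:29 UTC.
Add 3 hours 30 minutes leg 3 → 09:59 UTC.
Accra is UTC+0, so local arrival is the same: 09:59 on Oct 20.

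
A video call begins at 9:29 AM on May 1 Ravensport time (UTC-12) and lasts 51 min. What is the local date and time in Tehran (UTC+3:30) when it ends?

1:50 AM on May 2

Convert start to UTC: 9:29 AM + 12:00 = 9:29 PM UTC on May 1.
Add 51 minutes duration → 10:20 PM UTC.
Tehran is UTC+3:30, so local end time = 10:20 PM + 3:30 = 1:50 AM on May 2.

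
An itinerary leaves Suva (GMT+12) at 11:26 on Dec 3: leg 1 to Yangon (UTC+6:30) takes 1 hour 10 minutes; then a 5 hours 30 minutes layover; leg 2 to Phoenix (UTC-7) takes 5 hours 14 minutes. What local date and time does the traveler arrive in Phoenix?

04:20 on December 3

Convert departure to UTC: 11:26 − 12:00 = 23:26 UTC on Dec 2.
Add 1 hour and 10 minutes leg 1 → 00:36 UTC (Dec 3).
Add 5 hours and 30 minutes layover in Yangon → 06:06 UTC.
Add 5 hours and 14 minutes leg 2 → 11:20 UTC.
Phoenix is UTC−7:00, so local arrival = 11:20 − 7:00 = 04:20 on Dec 3.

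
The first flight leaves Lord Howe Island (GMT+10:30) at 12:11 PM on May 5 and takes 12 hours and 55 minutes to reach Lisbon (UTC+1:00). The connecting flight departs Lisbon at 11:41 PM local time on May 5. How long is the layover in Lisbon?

Convert departure to UTC: 12:11 PM − 10:30 = 1:41 AM UTC on May 5.
Add 12 hours 55 minutes flight time → 2:36 PM UTC.
Lisbon is UTC+1:00, so local arrival = 2:36 PM + 1:00 = 3:36 PM on May 5.
Layover = 11:41 PM − 3:36 PM = 8 hours 5 minutes.

8 hours 5 minutes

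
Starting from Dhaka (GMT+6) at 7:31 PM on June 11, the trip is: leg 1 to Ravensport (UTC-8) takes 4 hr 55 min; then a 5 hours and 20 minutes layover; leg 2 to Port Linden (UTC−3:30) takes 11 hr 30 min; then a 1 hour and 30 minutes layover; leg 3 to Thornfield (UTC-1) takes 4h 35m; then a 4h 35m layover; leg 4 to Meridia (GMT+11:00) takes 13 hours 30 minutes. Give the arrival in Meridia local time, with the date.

Convert departure to UTC: 7:31 PM − 6:00 = 1:31 PM UTC on Jun 11.
Add 4 hours and 55 minutes leg 1 → 6:26 PM UTC.
Add 5 hours and 20 minutes layover in Ravensport → 11:46 PM UTC.
Add 11 hours 30 minutes leg 2 → 11:16 AM UTC (Jun 12).
Add 1 hour and 30 minutes layover in Port Linden → 12:46 PM UTC.
Add 4 hours 35 minutes leg 3 → 5:21 PM UTC.
Add 4 hours 35 minutes layover in Thornfield → 9:56 PM UTC.
Add 13 hours and 30 minutes leg 4 → 11:26 AM UTC (Jun 13).
Meridia is UTC+11:00, so local arrival = 11:26 AM + 11:00 = 10:26 PM on Jun 13.

10:26 PM on Jun 13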